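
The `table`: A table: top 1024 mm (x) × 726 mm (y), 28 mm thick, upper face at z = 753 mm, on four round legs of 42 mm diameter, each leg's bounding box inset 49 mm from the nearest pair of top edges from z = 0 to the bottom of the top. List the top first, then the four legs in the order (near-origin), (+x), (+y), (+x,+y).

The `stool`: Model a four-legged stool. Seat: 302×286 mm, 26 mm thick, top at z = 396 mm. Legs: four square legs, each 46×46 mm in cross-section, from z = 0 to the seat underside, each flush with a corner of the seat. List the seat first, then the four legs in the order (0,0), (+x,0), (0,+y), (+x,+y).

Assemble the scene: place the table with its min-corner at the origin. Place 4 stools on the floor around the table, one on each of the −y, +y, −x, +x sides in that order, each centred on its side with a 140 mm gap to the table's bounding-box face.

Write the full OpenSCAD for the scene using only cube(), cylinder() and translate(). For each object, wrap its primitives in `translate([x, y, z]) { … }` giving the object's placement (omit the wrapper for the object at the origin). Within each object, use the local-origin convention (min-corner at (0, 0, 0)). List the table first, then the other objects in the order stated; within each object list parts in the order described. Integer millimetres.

translate([0, 0, 725]) cube([1024, 726, 28]);
translate([70, 70, 0]) cylinder(h = 725, r = 21);
translate([954, 70, 0]) cylinder(h = 725, r = 21);
translate([70, 656, 0]) cylinder(h = 725, r = 21);
translate([954, 656, 0]) cylinder(h = 725, r = 21);
translate([361, -426, 0]) {
  translate([0, 0, 370]) cube([302, 286, 26]);
  cube([46, 46, 370]);
  translate([256, 0, 0]) cube([46, 46, 370]);
  translate([0, 240, 0]) cube([46, 46, 370]);
  translate([256, 240, 0]) cube([46, 46, 370]);
}
translate([361, 866, 0]) {
  translate([0, 0, 370]) cube([302, 286, 26]);
  cube([46, 46, 370]);
  translate([256, 0, 0]) cube([46, 46, 370]);
  translate([0, 240, 0]) cube([46, 46, 370]);
  translate([256, 240, 0]) cube([46, 46, 370]);
}
translate([-442, 220, 0]) {
  translate([0, 0, 370]) cube([302, 286, 26]);
  cube([46, 46, 370]);
  translate([256, 0, 0]) cube([46, 46, 370]);
  translate([0, 240, 0]) cube([46, 46, 370]);
  translate([256, 240, 0]) cube([46, 46, 370]);
}
translate([1164, 220, 0]) {
  translate([0, 0, 370]) cube([302, 286, 26]);
  cube([46, 46, 370]);
  translate([256, 0, 0]) cube([46, 46, 370]);
  translate([0, 240, 0]) cube([46, 46, 370]);
  translate([256, 240, 0]) cube([46, 46, 370]);
}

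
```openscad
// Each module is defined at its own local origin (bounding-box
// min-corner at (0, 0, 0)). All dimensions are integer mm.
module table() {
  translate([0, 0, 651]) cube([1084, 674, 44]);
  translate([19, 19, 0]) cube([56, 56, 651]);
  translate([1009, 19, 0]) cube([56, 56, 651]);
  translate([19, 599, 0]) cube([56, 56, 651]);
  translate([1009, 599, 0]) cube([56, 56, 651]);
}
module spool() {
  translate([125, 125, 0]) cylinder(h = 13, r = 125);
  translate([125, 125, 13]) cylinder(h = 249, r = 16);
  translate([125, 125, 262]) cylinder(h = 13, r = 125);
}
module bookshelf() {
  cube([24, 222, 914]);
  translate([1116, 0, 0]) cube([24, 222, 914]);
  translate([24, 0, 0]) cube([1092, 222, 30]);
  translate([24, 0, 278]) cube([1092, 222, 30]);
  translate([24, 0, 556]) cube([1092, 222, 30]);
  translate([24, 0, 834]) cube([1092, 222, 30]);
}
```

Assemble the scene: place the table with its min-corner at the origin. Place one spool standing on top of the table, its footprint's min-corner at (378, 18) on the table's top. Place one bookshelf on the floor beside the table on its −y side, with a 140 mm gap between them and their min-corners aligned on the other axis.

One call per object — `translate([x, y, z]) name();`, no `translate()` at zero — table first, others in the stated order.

table();
translate([378, 18, 695]) spool();
translate([0, -362, 0]) bookshelf();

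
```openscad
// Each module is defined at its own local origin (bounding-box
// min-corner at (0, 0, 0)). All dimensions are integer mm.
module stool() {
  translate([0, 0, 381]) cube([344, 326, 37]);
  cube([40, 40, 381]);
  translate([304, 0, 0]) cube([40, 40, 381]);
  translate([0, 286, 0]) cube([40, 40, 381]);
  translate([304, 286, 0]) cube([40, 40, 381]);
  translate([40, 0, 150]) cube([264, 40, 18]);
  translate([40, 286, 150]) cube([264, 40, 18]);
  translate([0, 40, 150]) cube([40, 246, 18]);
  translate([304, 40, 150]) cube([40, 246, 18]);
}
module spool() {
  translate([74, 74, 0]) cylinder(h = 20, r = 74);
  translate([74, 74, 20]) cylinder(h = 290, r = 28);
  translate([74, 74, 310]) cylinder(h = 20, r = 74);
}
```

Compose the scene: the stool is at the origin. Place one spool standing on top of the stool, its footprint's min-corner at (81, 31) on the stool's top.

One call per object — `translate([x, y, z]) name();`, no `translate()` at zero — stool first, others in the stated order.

stool();
translate([81, 31, 418]) spool();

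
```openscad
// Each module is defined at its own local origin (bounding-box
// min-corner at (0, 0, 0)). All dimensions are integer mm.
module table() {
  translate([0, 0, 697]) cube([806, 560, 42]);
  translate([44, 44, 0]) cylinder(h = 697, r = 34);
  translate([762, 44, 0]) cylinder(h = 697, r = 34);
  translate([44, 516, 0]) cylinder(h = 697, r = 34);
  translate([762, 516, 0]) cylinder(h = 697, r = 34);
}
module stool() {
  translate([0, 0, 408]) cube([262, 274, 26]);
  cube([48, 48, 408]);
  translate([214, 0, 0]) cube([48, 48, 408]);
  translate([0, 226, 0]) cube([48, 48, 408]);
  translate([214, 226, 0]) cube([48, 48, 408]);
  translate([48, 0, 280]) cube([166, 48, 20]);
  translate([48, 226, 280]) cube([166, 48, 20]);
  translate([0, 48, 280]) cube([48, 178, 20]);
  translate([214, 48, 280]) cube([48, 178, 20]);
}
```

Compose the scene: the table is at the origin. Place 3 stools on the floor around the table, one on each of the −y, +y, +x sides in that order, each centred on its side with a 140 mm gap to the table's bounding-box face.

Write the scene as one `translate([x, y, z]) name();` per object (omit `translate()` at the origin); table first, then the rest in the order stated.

table();
translate([272, -414, 0]) stool();
translate([272, 700, 0]) stool();
translate([946, 143, 0]) stool();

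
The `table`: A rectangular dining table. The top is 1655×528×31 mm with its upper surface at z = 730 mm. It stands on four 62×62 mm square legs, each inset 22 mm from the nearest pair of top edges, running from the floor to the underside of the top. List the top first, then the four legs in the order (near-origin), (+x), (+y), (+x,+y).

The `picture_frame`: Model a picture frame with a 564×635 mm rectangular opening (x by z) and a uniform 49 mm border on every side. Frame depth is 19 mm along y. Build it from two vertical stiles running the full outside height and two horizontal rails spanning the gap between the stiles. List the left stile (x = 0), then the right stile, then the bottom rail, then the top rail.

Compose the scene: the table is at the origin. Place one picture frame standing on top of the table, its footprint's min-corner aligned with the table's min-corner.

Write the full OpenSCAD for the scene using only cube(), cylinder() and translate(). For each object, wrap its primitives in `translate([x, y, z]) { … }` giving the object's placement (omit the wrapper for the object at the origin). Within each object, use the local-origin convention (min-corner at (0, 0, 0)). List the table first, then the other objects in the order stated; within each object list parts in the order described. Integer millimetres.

translate([0, 0, 699]) cube([1655, 528, 31]);
translate([22, 22, 0]) cube([62, 62, 699]);
translate([1571, 22, 0]) cube([62, 62, 699]);
translate([22, 444, 0]) cube([62, 62, 699]);
translate([1571, 444, 0]) cube([62, 62, 699]);
translate([0, 0, 730]) {
  cube([49, 19, 733]);
  translate([613, 0, 0]) cube([49, 19, 733]);
  translate([49, 0, 0]) cube([564, 19, 49]);
  translate([49, 0, 684]) cube([564, 19, 49]);
}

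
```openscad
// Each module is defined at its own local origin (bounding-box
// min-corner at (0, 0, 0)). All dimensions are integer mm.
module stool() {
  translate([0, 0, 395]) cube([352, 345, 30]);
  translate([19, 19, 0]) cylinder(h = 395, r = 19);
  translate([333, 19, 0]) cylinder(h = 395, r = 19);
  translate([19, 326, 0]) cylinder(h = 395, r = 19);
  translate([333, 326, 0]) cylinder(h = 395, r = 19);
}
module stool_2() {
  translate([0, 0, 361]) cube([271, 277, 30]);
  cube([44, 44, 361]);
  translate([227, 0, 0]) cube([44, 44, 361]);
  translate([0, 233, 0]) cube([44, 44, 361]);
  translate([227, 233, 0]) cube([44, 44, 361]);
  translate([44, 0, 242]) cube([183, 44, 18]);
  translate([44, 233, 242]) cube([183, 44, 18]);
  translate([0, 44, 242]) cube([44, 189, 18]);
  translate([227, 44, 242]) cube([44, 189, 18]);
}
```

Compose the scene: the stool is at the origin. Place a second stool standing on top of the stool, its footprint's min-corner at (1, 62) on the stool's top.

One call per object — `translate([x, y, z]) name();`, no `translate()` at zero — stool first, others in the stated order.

stool();
translate([1, 62, 425]) stool_2();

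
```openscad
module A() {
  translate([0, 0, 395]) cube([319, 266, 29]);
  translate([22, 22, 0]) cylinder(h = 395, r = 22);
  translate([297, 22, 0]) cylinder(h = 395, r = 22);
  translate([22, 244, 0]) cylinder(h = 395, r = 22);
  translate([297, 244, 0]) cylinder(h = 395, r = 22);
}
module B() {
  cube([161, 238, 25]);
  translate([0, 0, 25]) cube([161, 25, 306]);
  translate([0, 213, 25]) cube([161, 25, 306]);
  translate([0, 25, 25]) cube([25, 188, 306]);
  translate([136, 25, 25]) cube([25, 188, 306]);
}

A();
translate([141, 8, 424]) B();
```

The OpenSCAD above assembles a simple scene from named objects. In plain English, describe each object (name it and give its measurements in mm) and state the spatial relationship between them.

A is a four-legged stool. The seat is a 319×266×29 mm slab whose top surface is at z = 424 mm; four round legs, each 44 mm in diameter, run from the floor (z = 0) to the underside of the seat, each leg's axis is inset half a diameter from the nearest pair of seat edges (so the leg's bounding box is flush with the corner).

B is an open-topped rectangular box: outside dimensions 161×238×331 mm, with a uniform wall and base thickness of 25 mm. The base is a full 161×238 slab on the floor; four walls sit on top of the base. The front and back walls (the −y and +y sides) span the full width; the two side walls fit between them.

The open box is on top of the stool.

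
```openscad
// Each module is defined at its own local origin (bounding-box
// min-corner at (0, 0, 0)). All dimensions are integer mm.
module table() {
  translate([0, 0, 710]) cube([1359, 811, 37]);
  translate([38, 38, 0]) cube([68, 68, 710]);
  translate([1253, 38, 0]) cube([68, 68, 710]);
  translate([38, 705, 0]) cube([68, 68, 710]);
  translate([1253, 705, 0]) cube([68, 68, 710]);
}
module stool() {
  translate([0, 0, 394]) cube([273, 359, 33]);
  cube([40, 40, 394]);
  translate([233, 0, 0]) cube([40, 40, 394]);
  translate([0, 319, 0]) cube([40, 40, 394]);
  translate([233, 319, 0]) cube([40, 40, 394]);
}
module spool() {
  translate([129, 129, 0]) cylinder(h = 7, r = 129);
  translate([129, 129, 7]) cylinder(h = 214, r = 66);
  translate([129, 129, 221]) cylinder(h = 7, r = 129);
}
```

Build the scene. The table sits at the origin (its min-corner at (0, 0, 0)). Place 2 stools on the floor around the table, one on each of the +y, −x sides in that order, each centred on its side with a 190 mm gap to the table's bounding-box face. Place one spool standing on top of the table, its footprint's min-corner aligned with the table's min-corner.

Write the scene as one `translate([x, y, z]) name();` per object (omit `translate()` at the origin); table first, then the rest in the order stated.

table();
translate([543, 1001, 0]) stool();
translate([-463, 226, 0]) stool();
translate([0, 0, 747]) spool();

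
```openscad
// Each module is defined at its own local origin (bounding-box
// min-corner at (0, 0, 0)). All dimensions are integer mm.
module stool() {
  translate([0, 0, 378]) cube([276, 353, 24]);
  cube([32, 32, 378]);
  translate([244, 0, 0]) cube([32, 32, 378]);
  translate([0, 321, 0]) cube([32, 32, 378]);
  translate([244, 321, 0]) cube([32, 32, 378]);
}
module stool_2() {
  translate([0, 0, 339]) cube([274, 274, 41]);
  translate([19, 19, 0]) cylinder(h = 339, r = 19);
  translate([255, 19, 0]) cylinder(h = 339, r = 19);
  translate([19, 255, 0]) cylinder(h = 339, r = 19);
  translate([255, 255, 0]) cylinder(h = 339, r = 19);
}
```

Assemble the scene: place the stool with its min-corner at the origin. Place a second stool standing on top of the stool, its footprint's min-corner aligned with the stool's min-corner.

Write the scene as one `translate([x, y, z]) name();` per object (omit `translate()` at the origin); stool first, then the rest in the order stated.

stool();
translate([0, 0, 402]) stool_2();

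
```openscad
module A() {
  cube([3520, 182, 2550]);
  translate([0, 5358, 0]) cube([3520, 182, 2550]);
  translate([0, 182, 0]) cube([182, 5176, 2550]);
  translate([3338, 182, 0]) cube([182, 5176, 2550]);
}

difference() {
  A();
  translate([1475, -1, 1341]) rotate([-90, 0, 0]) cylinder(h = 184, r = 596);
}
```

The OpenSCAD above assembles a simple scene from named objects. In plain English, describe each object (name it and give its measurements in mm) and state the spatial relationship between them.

A is the wall frame of a small rectangular building: four walls, each 2550 mm tall and 182 mm thick, enclosing a footprint 3520 mm (x) by 5540 mm (y) outside-to-outside, with no floor or roof. The front and back walls (the −y and +y sides) span the full width; the two side walls fit between them.

The house frame has a circular hole of radius 596 mm through its front wall, centred at (x = 1475, z = 1341).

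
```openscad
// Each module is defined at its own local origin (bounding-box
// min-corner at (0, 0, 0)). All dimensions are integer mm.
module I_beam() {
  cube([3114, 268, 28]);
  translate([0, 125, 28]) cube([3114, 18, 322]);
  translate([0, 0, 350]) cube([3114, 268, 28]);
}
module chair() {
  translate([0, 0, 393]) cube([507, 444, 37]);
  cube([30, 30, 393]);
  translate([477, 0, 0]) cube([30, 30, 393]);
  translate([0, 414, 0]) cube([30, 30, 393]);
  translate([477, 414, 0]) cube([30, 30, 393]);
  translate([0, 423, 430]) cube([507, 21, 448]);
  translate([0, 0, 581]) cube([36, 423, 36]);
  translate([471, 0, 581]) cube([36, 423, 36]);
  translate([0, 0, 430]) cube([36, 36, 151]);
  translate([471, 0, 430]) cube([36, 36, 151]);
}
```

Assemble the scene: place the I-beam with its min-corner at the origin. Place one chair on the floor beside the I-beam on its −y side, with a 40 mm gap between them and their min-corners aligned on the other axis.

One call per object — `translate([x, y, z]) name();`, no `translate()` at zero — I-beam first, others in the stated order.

I_beam();
translate([0, -484, 0]) chair();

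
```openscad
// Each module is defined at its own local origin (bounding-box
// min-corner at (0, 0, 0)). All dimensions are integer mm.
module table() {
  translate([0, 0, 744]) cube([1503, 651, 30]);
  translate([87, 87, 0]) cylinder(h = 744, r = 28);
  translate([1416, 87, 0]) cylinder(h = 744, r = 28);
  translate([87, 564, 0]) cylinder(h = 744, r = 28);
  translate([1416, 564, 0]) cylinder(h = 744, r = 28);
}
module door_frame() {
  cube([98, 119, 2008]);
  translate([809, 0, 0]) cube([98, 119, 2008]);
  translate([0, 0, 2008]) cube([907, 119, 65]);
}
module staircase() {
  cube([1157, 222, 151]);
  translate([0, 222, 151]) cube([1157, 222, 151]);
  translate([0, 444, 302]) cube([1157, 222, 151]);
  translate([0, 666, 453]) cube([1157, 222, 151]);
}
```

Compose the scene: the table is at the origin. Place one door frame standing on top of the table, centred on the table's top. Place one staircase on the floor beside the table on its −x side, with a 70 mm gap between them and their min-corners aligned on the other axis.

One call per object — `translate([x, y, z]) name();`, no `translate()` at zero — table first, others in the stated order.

table();
translate([298, 266, 774]) door_frame();
translate([-1227, 0, 0]) staircase();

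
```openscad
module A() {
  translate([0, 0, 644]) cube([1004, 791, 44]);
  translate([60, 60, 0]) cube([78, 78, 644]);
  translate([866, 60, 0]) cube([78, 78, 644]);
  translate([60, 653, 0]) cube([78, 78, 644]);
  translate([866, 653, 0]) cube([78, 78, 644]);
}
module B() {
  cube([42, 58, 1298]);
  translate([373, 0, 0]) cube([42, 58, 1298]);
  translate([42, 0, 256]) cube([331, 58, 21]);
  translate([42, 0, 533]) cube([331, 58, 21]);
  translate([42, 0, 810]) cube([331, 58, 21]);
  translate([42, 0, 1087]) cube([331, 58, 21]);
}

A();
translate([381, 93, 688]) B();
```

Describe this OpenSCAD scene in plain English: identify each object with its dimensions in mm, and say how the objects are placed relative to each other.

A is a table with a 1004×791 mm rectangular top, 44 mm thick, top surface at z = 688 mm, supported by four 78×78 mm square legs, each inset 60 mm from the nearest pair of top edges, running from the floor.

B is a wooden ladder with two side rails of 42×58 mm section and 1298 mm height, set 415 mm apart overall. Between them run 4 rectangular rungs (58 mm deep, 21 mm thick), front faces flush with the rails' −y face. The bottom of the first rung is 256 mm above the floor and each subsequent rung is 277 mm higher than the one below.

The ladder is on top of the table.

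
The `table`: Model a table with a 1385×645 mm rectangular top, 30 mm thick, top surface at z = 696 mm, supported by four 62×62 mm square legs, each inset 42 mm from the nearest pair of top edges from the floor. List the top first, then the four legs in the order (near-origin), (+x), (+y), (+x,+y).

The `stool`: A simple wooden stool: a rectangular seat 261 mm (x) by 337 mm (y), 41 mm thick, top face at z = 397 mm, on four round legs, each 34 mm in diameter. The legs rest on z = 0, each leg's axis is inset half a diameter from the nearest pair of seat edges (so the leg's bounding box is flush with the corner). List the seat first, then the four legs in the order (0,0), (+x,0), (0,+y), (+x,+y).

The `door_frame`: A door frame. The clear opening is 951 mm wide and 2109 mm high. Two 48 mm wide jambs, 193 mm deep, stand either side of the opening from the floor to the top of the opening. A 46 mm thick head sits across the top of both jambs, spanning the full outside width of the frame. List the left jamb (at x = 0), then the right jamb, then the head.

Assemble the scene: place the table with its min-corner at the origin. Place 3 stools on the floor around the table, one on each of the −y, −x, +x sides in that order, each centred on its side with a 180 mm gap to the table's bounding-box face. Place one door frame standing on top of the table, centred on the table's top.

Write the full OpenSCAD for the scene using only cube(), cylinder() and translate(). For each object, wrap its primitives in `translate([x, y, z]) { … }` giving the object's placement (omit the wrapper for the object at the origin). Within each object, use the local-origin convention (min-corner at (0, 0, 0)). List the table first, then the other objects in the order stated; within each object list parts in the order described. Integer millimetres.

translate([0, 0, 666]) cube([1385, 645, 30]);
translate([42, 42, 0]) cube([62, 62, 666]);
translate([1281, 42, 0]) cube([62, 62, 666]);
translate([42, 541, 0]) cube([62, 62, 666]);
translate([1281, 541, 0]) cube([62, 62, 666]);
translate([562, -517, 0]) {
  translate([0, 0, 356]) cube([261, 337, 41]);
  translate([17, 17, 0]) cylinder(h = 356, r = 17);
  translate([244, 17, 0]) cylinder(h = 356, r = 17);
  translate([17, 320, 0]) cylinder(h = 356, r = 17);
  translate([244, 320, 0]) cylinder(h = 356, r = 17);
}
translate([-441, 154, 0]) {
  translate([0, 0, 356]) cube([261, 337, 41]);
  translate([17, 17, 0]) cylinder(h = 356, r = 17);
  translate([244, 17, 0]) cylinder(h = 356, r = 17);
  translate([17, 320, 0]) cylinder(h = 356, r = 17);
  translate([244, 320, 0]) cylinder(h = 356, r = 17);
}
translate([1565, 154, 0]) {
  translate([0, 0, 356]) cube([261, 337, 41]);
  translate([17, 17, 0]) cylinder(h = 356, r = 17);
  translate([244, 17, 0]) cylinder(h = 356, r = 17);
  translate([17, 320, 0]) cylinder(h = 356, r = 17);
  translate([244, 320, 0]) cylinder(h = 356, r = 17);
}
translate([169, 226, 696]) {
  cube([48, 193, 2109]);
  translate([999, 0, 0]) cube([48, 193, 2109]);
  translate([0, 0, 2109]) cube([1047, 193, 46]);
}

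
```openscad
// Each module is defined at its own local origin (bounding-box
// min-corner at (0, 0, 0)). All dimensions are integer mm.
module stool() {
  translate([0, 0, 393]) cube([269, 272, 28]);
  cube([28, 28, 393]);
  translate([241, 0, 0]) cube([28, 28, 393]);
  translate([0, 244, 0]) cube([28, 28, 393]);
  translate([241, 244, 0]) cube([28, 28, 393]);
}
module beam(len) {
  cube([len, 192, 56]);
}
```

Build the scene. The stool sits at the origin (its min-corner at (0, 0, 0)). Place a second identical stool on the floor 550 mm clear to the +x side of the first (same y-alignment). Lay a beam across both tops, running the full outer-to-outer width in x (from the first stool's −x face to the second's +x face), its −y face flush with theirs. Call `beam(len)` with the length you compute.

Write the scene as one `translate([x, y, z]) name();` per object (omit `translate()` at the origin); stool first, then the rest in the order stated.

stool();
translate([819, 0, 0]) stool();
translate([0, 0, 421]) beam(1088);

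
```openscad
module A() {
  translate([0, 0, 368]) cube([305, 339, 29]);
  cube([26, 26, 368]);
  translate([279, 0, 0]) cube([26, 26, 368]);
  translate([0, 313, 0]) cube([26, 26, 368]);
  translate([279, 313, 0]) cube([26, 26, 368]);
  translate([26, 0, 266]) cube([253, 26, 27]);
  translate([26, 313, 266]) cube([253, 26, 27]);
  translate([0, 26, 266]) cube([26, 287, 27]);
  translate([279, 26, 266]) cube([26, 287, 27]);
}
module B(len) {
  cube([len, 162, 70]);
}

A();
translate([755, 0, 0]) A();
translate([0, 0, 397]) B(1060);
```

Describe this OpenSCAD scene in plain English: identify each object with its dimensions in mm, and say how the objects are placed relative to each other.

A is a four-legged stool. The seat is 305×339 mm, 29 mm thick, top at z = 397 mm. It stands on four square legs, each 26×26 mm in cross-section, from z = 0 to the seat underside, each flush with a corner of the seat. Four stretchers, 26 mm wide and 27 mm tall, connect adjacent legs with their undersides at z = 266 mm, each running between the inner faces of the legs it joins and aligned with the legs' outer faces on the other axis.

B is a rectangular beam 1060 mm long (x), 162 mm deep (y), 70 mm thick (z).

The beam spans the tops of two stools placed 450 mm apart, resting at z = 397 mm.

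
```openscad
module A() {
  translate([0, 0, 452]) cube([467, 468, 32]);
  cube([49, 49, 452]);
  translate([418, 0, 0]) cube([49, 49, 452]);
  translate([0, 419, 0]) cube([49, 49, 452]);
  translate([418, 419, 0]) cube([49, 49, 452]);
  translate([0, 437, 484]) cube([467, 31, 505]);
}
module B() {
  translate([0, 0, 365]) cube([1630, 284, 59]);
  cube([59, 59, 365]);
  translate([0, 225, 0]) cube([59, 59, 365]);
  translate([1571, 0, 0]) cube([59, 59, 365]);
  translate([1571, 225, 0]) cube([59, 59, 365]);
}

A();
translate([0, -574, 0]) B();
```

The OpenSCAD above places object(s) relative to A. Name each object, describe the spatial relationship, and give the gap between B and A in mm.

The bench's nearest face is 290 mm from the chair's −y face.

A is a chair. B is a bench. The bench is on the floor beside the chair on its −y side. The gap between the bench and the chair is 290 mm.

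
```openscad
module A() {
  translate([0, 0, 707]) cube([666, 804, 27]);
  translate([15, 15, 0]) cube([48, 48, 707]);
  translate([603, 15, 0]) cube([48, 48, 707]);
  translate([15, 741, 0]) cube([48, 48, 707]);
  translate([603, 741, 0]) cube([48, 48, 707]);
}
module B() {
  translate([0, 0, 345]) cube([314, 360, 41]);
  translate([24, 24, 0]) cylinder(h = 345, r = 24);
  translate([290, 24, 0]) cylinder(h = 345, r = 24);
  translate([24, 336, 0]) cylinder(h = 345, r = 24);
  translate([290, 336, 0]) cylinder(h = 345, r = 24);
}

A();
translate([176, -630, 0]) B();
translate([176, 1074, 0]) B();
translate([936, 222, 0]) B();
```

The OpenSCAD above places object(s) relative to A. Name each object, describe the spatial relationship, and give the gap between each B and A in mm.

A is a table. B is a stool. Three stools sit around the table at the −y, +y, +x sides. The gap between each stool and the table is 270 mm.

Each stool's nearest face is 270 mm from the table's bounding box.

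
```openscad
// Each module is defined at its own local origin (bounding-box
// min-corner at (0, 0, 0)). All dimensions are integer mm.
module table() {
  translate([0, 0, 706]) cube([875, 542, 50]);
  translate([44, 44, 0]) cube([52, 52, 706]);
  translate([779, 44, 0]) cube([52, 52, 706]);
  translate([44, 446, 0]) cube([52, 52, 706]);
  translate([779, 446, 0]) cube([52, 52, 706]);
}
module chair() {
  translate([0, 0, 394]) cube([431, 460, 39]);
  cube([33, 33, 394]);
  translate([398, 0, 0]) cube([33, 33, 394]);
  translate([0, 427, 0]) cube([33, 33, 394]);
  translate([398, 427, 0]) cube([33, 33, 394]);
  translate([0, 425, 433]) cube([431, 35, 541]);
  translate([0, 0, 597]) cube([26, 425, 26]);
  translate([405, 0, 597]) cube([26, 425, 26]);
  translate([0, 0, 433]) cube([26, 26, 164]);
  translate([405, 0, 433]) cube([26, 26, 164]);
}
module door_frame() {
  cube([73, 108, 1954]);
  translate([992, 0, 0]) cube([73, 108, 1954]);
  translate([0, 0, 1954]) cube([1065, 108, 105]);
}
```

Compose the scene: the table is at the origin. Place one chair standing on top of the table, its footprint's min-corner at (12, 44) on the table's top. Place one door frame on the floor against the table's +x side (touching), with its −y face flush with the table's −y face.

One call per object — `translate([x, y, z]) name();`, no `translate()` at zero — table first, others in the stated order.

table();
translate([12, 44, 756]) chair();
translate([875, 0, 0]) door_frame();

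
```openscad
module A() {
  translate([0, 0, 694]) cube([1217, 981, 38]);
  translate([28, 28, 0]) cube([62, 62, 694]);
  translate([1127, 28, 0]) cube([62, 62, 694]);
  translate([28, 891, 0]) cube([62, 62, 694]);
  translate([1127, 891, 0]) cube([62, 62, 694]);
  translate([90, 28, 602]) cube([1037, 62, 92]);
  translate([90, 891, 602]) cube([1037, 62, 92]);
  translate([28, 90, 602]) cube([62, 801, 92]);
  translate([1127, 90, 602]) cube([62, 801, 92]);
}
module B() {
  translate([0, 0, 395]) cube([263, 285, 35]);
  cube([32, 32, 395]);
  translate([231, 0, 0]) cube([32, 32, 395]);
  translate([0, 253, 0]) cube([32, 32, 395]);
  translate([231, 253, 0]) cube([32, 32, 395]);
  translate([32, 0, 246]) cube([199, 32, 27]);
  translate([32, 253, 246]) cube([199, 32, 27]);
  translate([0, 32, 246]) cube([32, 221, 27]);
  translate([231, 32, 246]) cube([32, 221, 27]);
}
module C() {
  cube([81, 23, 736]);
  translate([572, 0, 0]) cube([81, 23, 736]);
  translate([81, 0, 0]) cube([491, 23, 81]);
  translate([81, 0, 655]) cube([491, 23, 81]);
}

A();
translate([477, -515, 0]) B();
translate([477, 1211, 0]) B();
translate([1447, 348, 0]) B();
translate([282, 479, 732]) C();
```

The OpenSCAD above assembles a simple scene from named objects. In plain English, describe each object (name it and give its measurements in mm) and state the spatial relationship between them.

A is a table: top 1217 mm (x) × 981 mm (y), 38 mm thick, upper face at z = 732 mm, on four 62×62 mm square legs, each inset 28 mm from the nearest pair of top edges, running from z = 0 to the bottom of the top. Four apron rails, 62 mm thick and 92 mm tall, run between adjacent legs with their top edges flush with the underside of the top and their outer faces flush with the legs' outer faces.

B is a four-legged stool. The seat is 263×285 mm, 35 mm thick, top at z = 430 mm. It stands on four square legs, each 32×32 mm in cross-section, from z = 0 to the seat underside, each flush with a corner of the seat. Four stretchers, 32 mm wide and 27 mm tall, connect adjacent legs with their undersides at z = 246 mm, each running between the inner faces of the legs it joins and aligned with the legs' outer faces on the other axis.

C is a picture frame with a 491×574 mm rectangular opening (x by z) and a uniform 81 mm border on every side. Frame depth is 23 mm along y. It is built from two vertical stiles running the full outside height and two horizontal rails spanning the gap between the stiles.

Three stools sit around the table at the −y, +y, +x sides. The picture frame is on top of the table, centred.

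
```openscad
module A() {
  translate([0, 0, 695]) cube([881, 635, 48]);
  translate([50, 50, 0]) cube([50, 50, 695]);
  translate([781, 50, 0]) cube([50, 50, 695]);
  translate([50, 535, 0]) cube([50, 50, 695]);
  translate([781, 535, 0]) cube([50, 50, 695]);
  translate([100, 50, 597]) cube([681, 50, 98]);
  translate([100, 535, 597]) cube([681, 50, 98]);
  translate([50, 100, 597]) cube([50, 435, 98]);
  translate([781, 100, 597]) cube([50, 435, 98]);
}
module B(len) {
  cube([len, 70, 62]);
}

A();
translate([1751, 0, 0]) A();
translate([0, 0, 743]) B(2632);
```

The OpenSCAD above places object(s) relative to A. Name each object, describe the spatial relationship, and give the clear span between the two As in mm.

A is a table. B is a beam. A beam spans the tops of two tables. The clear span between the two tables is 870 mm.

Second table starts at x = 1751; first ends at x = 881; clear span = 1751 − 881 = 870 mm.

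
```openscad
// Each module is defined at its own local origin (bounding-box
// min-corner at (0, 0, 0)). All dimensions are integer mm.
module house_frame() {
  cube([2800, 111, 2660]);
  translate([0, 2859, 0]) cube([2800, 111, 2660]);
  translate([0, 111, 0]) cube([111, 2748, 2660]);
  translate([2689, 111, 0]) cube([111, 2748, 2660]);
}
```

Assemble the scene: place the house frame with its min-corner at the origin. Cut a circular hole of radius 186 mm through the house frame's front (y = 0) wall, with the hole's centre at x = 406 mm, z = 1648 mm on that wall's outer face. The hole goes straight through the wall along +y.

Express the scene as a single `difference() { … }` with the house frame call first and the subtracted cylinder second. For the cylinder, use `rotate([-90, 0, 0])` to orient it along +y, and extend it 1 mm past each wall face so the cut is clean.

difference() {
  house_frame();
  translate([406, -1, 1648]) rotate([-90, 0, 0]) cylinder(h = 113, r = 186);
}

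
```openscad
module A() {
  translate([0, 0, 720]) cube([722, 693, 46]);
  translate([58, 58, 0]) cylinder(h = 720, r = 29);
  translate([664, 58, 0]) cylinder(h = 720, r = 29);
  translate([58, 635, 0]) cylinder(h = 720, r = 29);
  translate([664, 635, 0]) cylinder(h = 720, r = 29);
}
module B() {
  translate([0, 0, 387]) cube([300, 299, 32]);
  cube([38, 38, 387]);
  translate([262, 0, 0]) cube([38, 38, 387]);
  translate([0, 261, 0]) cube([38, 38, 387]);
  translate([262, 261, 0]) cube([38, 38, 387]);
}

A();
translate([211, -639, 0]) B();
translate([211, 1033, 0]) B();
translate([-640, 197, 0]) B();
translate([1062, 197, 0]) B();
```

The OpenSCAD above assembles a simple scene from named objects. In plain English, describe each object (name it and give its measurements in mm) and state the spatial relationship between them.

A is a rectangular dining table. The top is 722×693×46 mm with its upper surface at z = 766 mm. It stands on four round legs of 58 mm diameter, each leg's bounding box inset 29 mm from the nearest pair of top edges, running from the floor to the underside of the top.

B is a simple wooden stool: a rectangular seat 300 mm (x) by 299 mm (y), 32 mm thick, top face at z = 419 mm, on four square legs, each 38×38 mm in cross-section. The legs rest on z = 0, each flush with a corner of the seat.

Four stools sit around the table at the −y, +y, −x, +x sides.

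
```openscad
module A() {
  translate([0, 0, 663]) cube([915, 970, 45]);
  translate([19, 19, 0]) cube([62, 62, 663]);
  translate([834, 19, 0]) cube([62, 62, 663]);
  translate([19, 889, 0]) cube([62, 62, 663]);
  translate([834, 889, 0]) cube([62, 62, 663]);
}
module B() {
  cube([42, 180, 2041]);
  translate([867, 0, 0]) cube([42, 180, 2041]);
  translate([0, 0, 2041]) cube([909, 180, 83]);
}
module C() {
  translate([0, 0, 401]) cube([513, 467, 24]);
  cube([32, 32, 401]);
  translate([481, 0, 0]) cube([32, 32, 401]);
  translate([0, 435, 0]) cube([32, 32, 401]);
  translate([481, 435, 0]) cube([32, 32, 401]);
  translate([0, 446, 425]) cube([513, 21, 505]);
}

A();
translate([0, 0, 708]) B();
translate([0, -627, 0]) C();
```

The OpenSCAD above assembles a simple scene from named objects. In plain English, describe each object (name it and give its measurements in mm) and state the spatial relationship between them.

A is a table: top 915 mm (x) × 970 mm (y), 45 mm thick, upper face at z = 708 mm, on four 62×62 mm square legs, each inset 19 mm from the nearest pair of top edges, running from z = 0 to the bottom of the top.

B is a door frame. The clear opening is 825 mm wide and 2041 mm high. Two 42 mm wide jambs, 180 mm deep, stand either side of the opening from the floor to the top of the opening. A 83 mm thick head sits across the top of both jambs, spanning the full outside width of the frame.

C is a chair: 513×467 mm seat, 24 mm thick, top at z = 425 mm, on four 32 mm square corner legs flush with the seat edges. A 21 mm thick backrest slab spans the full seat width, extending 505 mm above the seat top, its back face flush with the seat's +y edge.

The door frame is on top of the table. The chair is on the floor beside the table on its −y side.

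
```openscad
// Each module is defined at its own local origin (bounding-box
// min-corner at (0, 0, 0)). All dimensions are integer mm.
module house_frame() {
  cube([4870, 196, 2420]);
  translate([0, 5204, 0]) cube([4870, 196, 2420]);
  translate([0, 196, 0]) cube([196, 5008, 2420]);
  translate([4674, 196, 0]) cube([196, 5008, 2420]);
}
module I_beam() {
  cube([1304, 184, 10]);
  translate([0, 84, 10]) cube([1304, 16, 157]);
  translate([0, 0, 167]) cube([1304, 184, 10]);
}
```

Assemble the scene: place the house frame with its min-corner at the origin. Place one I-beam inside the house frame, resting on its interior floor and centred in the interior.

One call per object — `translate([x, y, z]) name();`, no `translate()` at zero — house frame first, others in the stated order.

house_frame();
translate([1783, 2608, 0]) I_beam();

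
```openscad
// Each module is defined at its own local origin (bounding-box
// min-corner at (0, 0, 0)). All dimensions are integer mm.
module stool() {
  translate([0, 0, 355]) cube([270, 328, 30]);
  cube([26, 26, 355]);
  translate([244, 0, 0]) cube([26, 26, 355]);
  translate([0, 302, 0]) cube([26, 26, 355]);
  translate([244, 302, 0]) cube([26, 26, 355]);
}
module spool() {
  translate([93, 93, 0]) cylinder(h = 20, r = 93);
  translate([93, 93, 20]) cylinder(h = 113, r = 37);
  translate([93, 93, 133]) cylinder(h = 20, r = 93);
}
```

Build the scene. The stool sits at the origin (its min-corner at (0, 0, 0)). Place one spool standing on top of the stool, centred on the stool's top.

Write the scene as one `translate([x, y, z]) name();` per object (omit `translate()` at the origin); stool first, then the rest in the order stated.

stool();
translate([42, 71, 385]) spool();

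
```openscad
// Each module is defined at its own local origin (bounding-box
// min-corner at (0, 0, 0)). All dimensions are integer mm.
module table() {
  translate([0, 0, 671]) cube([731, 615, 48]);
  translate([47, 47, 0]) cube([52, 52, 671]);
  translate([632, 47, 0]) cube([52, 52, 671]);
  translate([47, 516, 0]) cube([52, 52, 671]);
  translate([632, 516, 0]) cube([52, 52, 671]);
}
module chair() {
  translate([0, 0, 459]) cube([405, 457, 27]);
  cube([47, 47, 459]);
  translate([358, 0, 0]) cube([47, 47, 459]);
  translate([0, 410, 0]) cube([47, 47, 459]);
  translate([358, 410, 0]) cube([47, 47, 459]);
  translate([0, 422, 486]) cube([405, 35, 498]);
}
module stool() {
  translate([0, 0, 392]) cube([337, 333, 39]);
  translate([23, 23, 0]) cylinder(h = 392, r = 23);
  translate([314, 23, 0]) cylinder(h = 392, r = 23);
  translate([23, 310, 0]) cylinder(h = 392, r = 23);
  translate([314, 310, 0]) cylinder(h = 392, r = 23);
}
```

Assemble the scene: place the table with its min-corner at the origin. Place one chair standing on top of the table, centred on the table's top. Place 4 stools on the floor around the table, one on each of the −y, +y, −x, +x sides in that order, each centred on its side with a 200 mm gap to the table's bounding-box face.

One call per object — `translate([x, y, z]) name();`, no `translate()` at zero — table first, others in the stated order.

table();
translate([163, 79, 719]) chair();
translate([197, -533, 0]) stool();
translate([197, 815, 0]) stool();
translate([-537, 141, 0]) stool();
translate([931, 141, 0]) stool();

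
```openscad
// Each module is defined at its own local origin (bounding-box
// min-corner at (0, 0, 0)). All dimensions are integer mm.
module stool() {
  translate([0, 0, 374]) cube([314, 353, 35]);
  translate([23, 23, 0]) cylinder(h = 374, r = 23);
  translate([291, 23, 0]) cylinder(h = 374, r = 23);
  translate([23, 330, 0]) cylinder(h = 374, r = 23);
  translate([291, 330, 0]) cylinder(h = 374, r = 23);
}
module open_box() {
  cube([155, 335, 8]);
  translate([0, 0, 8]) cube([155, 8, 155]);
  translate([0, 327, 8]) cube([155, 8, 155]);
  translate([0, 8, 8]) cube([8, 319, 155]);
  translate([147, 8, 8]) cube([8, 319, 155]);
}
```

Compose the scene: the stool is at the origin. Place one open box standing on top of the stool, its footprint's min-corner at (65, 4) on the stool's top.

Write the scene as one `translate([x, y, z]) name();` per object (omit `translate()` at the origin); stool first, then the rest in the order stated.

stool();
translate([65, 4, 409]) open_box();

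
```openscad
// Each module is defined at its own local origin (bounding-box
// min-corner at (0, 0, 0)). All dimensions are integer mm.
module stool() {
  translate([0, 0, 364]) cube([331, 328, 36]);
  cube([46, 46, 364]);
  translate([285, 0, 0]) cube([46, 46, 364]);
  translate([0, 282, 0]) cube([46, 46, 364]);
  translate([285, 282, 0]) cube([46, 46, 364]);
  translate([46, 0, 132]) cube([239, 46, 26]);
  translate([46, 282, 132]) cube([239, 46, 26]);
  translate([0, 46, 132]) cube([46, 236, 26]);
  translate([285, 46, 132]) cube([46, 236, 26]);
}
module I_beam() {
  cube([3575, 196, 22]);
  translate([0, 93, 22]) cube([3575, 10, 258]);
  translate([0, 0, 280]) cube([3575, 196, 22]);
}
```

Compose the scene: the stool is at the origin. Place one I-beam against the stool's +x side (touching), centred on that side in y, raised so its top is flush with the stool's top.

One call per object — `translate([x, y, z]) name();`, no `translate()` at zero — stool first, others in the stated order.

stool();
translate([331, 66, 98]) I_beam();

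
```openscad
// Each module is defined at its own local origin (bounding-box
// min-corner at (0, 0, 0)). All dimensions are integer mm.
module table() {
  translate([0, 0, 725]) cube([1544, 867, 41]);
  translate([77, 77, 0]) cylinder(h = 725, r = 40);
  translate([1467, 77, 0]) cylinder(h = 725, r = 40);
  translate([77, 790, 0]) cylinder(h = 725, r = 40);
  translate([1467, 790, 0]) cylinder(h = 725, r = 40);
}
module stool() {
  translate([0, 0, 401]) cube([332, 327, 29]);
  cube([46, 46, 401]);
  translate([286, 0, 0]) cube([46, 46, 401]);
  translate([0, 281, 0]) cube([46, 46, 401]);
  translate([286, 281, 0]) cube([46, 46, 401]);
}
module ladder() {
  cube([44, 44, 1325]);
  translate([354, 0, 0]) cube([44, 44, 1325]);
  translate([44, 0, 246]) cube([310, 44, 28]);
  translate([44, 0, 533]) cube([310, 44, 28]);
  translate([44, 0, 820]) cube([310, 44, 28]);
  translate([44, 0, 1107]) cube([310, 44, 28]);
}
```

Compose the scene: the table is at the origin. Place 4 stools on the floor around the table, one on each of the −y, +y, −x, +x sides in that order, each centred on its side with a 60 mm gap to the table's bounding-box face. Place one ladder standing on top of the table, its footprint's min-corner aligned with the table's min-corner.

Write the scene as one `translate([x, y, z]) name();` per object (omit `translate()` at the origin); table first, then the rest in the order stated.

table();
translate([606, -387, 0]) stool();
translate([606, 927, 0]) stool();
translate([-392, 270, 0]) stool();
translate([1604, 270, 0]) stool();
translate([0, 0, 766]) ladder();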